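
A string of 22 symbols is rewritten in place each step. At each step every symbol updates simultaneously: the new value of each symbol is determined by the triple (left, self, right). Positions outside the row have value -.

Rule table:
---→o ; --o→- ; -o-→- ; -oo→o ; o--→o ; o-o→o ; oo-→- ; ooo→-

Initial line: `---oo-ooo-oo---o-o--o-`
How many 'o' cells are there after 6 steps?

step 1: oo-o-oo--oo-oo--o-o--o
step 2: o-o-oo-o-o-oo-o--o-o--
step 3: -o-oo-o-o-oo-o-o--o-oo
step 4: --oo-o-o-oo-o-o-o--oo-
step 5: o-o-o-o-oo-o-o-o-o-o-o
step 6: -o-o-o-oo-o-o-o-o-o-o-
count of o: 11

11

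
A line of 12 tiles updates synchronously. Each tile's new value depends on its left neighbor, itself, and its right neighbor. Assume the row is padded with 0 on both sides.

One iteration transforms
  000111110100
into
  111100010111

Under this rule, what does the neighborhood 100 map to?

At position 10 the neighborhood is 100; the next row has 1 there.

1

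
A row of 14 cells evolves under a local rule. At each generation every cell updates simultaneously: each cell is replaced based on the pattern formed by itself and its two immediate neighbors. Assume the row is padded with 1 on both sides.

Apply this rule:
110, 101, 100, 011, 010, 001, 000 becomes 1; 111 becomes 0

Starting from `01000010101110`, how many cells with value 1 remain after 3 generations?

11111111111011
00000000001110
11111111111011
count of 1: 13

13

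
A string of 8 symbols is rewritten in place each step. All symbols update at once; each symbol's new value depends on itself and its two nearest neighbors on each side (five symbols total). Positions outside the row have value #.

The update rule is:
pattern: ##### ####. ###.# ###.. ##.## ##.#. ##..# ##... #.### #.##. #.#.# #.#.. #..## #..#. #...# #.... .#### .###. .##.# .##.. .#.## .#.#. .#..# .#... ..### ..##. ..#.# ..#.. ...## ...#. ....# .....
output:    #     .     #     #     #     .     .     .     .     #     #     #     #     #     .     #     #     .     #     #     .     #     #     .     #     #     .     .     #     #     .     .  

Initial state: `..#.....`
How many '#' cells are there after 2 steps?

step 1: .#..#..#
step 2: .###.###
count of #: 6

6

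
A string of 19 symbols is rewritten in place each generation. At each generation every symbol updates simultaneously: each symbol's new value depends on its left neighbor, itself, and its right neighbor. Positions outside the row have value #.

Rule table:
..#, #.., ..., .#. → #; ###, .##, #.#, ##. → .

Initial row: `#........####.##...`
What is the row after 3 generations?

.########.......###
.........#######...
#########.......###

#########.......###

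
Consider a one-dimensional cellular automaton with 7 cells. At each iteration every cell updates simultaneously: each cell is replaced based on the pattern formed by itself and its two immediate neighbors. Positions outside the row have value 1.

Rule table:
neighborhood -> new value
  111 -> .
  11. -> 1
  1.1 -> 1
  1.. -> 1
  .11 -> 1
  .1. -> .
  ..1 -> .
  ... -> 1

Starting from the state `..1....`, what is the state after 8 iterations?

1..111.
11.1.11
.11.11.
1111111
.......
111111.
.....11
1111.1.

1111.1.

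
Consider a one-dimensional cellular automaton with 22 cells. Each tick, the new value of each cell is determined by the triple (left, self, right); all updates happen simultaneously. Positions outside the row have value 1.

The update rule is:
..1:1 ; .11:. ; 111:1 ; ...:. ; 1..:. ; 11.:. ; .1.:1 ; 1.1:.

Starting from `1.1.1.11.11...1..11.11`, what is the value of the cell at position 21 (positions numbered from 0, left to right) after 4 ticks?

..1.1........11.1....1
.11.1.......1...1...1.
....1......11..11..11.
...11.....1...1...1...
position 21 holds .

.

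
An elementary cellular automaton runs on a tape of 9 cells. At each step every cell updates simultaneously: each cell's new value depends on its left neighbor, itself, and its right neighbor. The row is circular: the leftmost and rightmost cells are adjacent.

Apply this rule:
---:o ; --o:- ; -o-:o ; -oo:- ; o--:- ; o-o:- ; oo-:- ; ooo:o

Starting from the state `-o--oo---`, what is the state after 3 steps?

-o-----oo
-o-ooo---
-o--o--oo

-o--o--oo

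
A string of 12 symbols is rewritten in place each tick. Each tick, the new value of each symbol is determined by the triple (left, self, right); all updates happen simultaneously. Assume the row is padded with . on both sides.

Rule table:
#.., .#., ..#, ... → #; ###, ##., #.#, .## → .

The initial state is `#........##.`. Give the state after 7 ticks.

#########..#
.........###
#########...
.........###  (repeats tick 2; period 2)
tick 7: #########...

#########...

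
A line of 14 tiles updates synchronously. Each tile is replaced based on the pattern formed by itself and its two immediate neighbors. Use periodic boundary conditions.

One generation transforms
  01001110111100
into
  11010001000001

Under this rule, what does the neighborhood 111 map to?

0

At position 5 the neighborhood is 111; the next row has 0 there.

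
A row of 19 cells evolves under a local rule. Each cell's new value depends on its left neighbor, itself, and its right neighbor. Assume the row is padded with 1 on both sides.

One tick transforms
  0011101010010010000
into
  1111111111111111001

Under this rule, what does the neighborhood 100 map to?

1

At position 0 the neighborhood is 100; the next row has 1 there.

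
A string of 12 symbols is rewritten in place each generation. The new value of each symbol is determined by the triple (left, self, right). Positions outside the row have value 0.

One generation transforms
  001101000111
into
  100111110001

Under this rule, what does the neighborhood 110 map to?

1

At position 3 the neighborhood is 110; the next row has 1 there.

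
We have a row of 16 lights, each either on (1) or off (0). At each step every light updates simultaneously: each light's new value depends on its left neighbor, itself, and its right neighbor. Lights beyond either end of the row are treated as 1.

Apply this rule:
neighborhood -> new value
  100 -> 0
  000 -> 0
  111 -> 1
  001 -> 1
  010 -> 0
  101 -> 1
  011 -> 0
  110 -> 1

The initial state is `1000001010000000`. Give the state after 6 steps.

step 1: 1000010100000001
step 2: 1000101000000010
step 3: 1001010000000101
step 4: 1010100000001010
step 5: 1101000000010101
step 6: 1110000000101010

1110000000101010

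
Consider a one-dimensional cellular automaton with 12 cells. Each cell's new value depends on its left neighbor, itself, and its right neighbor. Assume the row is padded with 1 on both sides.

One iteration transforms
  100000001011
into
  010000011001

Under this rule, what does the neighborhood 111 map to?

1

At position 11 the neighborhood is 111; the next row has 1 there.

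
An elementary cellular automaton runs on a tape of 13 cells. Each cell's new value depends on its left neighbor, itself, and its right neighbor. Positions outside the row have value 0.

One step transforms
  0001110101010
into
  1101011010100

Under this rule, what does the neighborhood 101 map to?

1

At position 6 the neighborhood is 101; the next row has 1 there.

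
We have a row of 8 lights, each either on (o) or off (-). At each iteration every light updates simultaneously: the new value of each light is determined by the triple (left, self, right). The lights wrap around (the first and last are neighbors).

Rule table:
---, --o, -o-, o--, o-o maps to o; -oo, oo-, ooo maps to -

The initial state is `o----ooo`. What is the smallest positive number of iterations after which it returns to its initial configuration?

2

iteration 1: -oooo---
iteration 2: o----ooo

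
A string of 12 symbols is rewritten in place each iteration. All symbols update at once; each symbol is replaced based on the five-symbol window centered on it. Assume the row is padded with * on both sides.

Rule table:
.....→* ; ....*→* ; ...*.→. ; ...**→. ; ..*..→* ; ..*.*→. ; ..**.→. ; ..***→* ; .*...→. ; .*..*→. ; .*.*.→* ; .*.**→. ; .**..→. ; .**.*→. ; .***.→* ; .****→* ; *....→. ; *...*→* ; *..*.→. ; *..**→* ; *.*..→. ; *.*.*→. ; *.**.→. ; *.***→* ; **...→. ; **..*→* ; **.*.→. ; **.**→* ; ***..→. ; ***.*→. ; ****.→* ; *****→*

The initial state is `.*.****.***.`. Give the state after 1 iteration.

...***.***.*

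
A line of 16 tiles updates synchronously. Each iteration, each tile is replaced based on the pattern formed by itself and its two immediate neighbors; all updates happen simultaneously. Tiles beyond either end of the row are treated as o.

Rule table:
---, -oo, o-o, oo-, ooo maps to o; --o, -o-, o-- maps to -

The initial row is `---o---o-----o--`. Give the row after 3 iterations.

o----o--oooooooo

-o---o---ooo----
o--o---o-ooo-oo-
o----o--oooooooo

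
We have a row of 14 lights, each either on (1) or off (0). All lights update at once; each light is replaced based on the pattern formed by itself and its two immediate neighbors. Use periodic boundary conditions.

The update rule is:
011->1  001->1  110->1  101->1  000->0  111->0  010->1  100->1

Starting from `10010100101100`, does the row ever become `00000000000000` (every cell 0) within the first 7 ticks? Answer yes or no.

tick 1: 11111111111111
tick 2: 00000000000000
all cells are 0 at tick 2

yes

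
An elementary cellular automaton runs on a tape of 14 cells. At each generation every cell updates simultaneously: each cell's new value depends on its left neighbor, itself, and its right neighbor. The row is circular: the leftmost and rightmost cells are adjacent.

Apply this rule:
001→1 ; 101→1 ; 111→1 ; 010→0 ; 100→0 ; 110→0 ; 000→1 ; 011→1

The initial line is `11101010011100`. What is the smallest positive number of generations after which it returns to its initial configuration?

14

11010100111001
10101001110011
01010011100111
10100111001110
01001110011101
10011100111010
00111001110101
01110011101010
11100111010100
11001110101001
10011101010011
00111010100111
01110101001110
11101010011100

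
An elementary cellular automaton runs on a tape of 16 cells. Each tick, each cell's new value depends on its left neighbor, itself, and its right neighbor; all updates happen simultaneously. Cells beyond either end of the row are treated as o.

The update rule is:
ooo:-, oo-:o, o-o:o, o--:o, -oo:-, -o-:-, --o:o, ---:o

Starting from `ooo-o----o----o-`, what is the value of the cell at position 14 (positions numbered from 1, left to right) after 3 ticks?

-

tick 1: --oo-oooo-oooo-o
tick 2: oo-oo---oo---oo-
tick 3: -oo-oooo-oooo-oo
position 14 holds -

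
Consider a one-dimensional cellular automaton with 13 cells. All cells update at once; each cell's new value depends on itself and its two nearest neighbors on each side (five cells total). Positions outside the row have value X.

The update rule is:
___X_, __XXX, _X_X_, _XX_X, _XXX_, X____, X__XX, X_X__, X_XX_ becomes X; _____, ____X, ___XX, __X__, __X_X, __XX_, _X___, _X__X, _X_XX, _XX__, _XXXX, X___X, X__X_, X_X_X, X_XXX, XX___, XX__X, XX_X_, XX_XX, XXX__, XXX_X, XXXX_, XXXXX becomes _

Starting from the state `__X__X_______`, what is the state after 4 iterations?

_______X_____
_X____X__X___
_X_X_X_______
__X_XX_X_____

__X_XX_X_____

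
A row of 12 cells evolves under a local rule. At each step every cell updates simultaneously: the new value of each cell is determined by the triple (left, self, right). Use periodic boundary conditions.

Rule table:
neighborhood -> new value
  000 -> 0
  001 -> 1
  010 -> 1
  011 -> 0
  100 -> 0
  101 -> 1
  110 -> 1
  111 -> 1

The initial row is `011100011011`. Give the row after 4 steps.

101111011101

101100101101
110101110110
011110111011
101111011101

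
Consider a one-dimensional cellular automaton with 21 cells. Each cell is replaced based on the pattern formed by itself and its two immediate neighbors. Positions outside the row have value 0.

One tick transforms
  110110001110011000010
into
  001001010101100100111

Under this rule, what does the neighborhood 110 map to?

0

At position 1 the neighborhood is 110; the next row has 0 there.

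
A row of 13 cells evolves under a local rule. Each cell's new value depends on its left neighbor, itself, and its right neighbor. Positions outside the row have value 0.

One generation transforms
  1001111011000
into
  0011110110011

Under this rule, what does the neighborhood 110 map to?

0

At position 6 the neighborhood is 110; the next row has 0 there.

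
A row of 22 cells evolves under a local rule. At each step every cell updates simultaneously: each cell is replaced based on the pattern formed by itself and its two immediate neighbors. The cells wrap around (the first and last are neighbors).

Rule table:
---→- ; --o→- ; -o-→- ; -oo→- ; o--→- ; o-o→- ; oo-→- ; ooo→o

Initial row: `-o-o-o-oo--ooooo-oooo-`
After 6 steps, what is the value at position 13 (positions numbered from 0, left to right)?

-

------------ooo---oo--
-------------o--------
----------------------
----------------------  (fixed point — unchanged through step 6)
position 13 holds -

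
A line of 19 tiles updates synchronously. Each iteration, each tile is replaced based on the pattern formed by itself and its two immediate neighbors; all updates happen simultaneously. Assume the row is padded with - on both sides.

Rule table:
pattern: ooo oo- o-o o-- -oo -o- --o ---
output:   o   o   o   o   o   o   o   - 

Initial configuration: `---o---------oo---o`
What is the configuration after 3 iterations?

ooooooo---ooooooooo

--ooo-------oooo-oo
-ooooo-----oooooooo
ooooooo---ooooooooo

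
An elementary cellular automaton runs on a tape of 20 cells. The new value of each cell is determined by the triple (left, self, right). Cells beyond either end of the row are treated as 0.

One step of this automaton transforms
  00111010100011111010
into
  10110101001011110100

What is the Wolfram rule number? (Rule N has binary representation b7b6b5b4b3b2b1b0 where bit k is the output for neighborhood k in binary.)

position 3: 111 → 1  (bit 7 = 1)
position 4: 110 → 0  (bit 6 = 0)
position 5: 101 → 1  (bit 5 = 1)
position 9: 100 → 0  (bit 4 = 0)
position 2: 011 → 1  (bit 3 = 1)
position 6: 010 → 0  (bit 2 = 0)
position 1: 001 → 0  (bit 1 = 0)
position 0: 000 → 1  (bit 0 = 1)
bits b7..b0 = 10101001 = 169

169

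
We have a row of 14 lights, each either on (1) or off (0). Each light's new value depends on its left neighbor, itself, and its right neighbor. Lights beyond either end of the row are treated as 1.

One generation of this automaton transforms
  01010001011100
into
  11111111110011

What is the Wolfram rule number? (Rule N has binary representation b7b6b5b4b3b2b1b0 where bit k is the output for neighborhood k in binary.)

position 10: 111 → 0  (bit 7 = 0)
position 11: 110 → 0  (bit 6 = 0)
position 0: 101 → 1  (bit 5 = 1)
position 4: 100 → 1  (bit 4 = 1)
position 9: 011 → 1  (bit 3 = 1)
position 1: 010 → 1  (bit 2 = 1)
position 6: 001 → 1  (bit 1 = 1)
position 5: 000 → 1  (bit 0 = 1)
bits b7..b0 = 00111111 = 63

63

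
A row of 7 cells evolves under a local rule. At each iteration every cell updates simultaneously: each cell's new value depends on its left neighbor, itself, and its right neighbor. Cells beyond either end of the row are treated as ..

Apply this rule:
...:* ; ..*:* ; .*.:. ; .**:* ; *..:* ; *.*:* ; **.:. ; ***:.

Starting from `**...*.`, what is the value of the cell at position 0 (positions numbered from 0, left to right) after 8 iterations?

.

iteration 1: *.***.*
iteration 2: .**..*.
iteration 3: **.**.*
iteration 4: *.**.*.
iteration 5: .**.*.*
iteration 6: **.*.*.
iteration 7: *.*.*.*
iteration 8: .*.*.*.
position 0 holds .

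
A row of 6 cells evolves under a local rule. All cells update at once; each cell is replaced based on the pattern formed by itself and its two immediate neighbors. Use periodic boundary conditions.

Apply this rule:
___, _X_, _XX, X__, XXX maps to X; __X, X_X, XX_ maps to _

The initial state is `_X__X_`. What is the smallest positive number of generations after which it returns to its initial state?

_XX_XX
_X__X_

2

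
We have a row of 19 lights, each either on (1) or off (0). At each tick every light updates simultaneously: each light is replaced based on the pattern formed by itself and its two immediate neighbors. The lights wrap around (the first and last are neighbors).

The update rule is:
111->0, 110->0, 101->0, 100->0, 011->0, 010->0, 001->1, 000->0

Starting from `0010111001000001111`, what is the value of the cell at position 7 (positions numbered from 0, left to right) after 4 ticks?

0

0100000010000010000
1000000100000100000
0000001000001000001
0000010000010000010
position 7 holds 0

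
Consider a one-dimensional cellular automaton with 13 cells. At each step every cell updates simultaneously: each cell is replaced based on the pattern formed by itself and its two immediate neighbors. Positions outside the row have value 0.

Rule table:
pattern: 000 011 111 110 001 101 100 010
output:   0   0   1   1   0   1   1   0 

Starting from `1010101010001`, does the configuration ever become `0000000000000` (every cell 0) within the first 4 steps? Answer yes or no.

no

0101010101000
0010101010100
0001010101010
0000101010101
step 4 is 0000101010101, still not uniform 0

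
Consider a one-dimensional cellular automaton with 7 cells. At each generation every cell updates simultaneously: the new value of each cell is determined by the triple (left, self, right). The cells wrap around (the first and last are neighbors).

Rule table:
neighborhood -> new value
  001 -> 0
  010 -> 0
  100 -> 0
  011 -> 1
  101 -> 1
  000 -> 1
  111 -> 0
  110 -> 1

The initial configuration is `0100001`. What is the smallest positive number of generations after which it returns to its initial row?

14

1001100
0001100
1101101
0111111
1100001
0101101
1011110
0110011
1110011
0010010
1000000
0011110
1010010
0100001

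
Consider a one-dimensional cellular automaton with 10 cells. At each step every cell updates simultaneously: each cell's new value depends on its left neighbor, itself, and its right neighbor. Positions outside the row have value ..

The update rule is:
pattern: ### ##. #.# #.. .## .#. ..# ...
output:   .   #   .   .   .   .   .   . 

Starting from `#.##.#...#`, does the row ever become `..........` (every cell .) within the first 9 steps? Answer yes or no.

yes

...#......
..........
all cells are . at step 2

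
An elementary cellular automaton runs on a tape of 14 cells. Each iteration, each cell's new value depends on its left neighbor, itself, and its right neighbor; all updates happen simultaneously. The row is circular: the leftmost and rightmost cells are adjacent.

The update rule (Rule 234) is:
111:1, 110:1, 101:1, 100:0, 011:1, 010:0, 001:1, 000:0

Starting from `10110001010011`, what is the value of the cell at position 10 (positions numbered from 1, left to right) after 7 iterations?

1

iteration 1: 11110010100111
iteration 2: 11110101001111
iteration 3: 11111010011111
iteration 4: 11111100111111
iteration 5: 11111101111111
iteration 6: 11111111111111
iteration 7: 11111111111111
position 10 holds 1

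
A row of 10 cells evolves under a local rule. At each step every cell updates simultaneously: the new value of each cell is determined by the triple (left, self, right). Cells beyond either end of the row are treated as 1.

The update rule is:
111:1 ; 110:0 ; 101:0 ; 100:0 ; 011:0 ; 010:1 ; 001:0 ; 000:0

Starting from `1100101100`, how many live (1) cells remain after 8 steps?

1

step 1: 1000100000
step 2: 0000100000
step 3: 0000100000  (fixed point — unchanged through step 8)
count of 1: 1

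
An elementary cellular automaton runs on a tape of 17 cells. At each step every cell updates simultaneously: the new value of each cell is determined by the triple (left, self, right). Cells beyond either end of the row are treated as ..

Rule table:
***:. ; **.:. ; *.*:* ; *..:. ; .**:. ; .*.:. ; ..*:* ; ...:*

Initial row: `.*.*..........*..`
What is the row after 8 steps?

....*..*.........

*.*..*********..*
.*..*..........*.
*..*..*********..
..*..*..........*
**..*..*********.
...*..*..........
***..*..*********
....*..*.........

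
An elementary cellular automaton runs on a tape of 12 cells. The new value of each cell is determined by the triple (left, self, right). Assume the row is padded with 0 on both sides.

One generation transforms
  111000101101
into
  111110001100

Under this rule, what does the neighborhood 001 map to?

0

At position 5 the neighborhood is 001; the next row has 0 there.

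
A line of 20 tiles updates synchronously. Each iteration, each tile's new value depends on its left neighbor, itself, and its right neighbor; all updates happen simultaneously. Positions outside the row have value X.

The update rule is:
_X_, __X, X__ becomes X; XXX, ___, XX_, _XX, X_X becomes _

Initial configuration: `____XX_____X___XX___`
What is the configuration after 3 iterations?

_________XX__X____XX

iteration 1: X__X__X___XXX_X__X_X
iteration 2: _XXXXXXX_X____XXXX__
iteration 3: _________XX__X____XX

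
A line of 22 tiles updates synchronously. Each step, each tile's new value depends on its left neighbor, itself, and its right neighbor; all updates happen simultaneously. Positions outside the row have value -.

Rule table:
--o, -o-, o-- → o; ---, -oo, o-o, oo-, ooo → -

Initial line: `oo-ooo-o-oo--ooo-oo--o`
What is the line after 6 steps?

--ooo-o----o-ooooo----

step 1: -------o---oo------ooo
step 2: ------ooo-o--o----o---
step 3: -----o----ooooo--ooo--
step 4: ----ooo--o-----oo---o-
step 5: ---o---oooo---o--o-ooo
step 6: --ooo-o----o-ooooo----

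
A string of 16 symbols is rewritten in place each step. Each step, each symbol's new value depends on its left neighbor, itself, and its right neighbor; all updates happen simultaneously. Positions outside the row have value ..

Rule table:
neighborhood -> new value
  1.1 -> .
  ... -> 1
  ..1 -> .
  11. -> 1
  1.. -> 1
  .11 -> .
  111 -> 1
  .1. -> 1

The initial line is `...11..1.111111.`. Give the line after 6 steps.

.1.11..11..11..1

11..11.1..111111
.11..1.11..11111
..11.1..11..1111
1..1.11..11..111
11.1..11..11..11
.1.11..11..11..1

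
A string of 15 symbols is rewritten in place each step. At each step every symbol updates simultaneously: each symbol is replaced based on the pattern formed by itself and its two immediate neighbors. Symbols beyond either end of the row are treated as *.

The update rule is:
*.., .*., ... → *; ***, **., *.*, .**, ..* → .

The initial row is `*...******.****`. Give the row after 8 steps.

**************.

.**............
...***********.
**.............
..************.
*..............
.*************.
...............
**************.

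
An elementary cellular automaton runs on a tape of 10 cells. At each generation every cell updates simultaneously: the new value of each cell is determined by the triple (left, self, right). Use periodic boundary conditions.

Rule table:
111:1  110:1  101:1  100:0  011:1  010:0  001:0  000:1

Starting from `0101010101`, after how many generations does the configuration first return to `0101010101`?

2

generation 1: 1010101010
generation 2: 0101010101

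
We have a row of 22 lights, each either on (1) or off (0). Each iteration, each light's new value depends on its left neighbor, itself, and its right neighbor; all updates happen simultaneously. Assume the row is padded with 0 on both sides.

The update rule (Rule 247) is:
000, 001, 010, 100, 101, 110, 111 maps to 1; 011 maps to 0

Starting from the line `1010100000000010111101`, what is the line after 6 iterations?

1011011111111111111111

iteration 1: 1111111111111111011111
iteration 2: 0111111111111111101111
iteration 3: 1011111111111111110111
iteration 4: 1101111111111111111011
iteration 5: 0110111111111111111101
iteration 6: 1011011111111111111111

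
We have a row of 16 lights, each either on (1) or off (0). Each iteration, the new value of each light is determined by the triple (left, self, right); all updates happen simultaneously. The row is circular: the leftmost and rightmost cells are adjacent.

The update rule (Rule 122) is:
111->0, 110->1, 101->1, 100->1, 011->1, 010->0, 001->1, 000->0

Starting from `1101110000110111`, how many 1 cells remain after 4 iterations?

7

0111011001111100
1101111111000110
1111000001101111
0001100011111000
count of 1: 7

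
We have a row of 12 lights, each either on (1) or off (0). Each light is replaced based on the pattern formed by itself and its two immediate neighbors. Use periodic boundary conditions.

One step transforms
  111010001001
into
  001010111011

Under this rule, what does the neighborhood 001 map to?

At position 7 the neighborhood is 001; the next row has 1 there.

1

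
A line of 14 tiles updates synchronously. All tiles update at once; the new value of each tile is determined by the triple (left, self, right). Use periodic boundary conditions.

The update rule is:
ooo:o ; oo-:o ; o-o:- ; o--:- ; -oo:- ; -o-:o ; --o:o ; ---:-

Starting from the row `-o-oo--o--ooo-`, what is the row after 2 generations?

-o-oo--o-o--o-

oo--o-oo-o-oo-
-o-oo--o-o--o-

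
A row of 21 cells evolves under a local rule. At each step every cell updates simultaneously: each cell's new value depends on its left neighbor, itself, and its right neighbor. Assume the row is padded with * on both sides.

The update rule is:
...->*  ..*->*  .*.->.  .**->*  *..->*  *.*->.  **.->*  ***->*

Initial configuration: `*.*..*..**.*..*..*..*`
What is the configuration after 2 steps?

*..**.****..**.**.***
*****.********.**.***

*****.********.**.***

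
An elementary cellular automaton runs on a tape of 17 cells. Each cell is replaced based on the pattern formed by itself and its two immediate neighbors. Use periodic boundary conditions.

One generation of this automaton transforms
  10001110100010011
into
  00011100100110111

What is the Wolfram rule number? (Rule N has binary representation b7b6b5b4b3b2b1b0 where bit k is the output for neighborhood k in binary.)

142

position 5: 111 → 1  (bit 7 = 1)
position 0: 110 → 0  (bit 6 = 0)
position 7: 101 → 0  (bit 5 = 0)
position 1: 100 → 0  (bit 4 = 0)
position 4: 011 → 1  (bit 3 = 1)
position 8: 010 → 1  (bit 2 = 1)
position 3: 001 → 1  (bit 1 = 1)
position 2: 000 → 0  (bit 0 = 0)
bits b7..b0 = 10001110 = 142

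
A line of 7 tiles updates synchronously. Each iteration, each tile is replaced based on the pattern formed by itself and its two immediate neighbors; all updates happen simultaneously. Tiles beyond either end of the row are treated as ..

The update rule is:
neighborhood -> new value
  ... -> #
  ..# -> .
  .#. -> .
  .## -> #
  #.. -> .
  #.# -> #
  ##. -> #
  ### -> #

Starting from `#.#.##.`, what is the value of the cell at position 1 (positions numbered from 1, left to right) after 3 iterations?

#

.#.###.
..####.
#.####.
position 1 holds #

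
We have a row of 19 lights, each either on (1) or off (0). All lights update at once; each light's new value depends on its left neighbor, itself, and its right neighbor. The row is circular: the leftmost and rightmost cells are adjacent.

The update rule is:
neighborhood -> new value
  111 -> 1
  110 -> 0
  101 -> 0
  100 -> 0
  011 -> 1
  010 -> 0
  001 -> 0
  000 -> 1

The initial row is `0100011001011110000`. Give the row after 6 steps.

0000011101111111001

step 1: 0001010000011100111
step 2: 0100000111011000110
step 3: 0001110110010010100
step 4: 1101100100000000001
step 5: 1001000001111111101
step 6: 0000011101111111001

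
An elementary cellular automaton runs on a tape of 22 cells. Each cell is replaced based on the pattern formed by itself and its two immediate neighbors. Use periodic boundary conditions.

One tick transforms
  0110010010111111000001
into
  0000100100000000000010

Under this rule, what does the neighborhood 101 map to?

At position 0 the neighborhood is 101; the next row has 0 there.

0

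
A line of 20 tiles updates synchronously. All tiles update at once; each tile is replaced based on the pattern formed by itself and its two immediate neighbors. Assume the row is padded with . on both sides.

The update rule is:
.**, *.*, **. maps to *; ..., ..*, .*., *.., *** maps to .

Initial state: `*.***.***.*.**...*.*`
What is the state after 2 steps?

.****.******.*......

step 1: .**.***.**.***....*.
step 2: .****.******.*......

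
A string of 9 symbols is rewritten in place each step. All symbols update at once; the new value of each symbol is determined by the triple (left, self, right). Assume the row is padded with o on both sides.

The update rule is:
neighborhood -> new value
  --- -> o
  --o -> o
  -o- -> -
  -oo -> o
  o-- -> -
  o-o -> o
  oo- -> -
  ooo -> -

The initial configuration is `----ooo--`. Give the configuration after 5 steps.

oo---oooo

-oooo---o
oo----ooo
---oooo--
-ooo----o
oo---oooo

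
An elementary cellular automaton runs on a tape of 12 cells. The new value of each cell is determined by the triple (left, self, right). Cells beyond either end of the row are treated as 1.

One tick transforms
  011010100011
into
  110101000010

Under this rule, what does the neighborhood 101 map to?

At position 0 the neighborhood is 101; the next row has 1 there.

1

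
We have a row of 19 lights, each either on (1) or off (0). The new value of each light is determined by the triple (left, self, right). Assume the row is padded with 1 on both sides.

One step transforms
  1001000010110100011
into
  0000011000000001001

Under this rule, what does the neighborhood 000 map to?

At position 5 the neighborhood is 000; the next row has 1 there.

1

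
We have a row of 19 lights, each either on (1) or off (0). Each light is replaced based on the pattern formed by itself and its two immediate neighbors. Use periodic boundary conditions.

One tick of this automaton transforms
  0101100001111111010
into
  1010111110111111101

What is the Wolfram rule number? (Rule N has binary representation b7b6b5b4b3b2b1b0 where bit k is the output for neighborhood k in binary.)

position 10: 111 → 1  (bit 7 = 1)
position 4: 110 → 1  (bit 6 = 1)
position 2: 101 → 1  (bit 5 = 1)
position 5: 100 → 1  (bit 4 = 1)
position 3: 011 → 0  (bit 3 = 0)
position 1: 010 → 0  (bit 2 = 0)
position 0: 001 → 1  (bit 1 = 1)
position 6: 000 → 1  (bit 0 = 1)
bits b7..b0 = 11110011 = 243

243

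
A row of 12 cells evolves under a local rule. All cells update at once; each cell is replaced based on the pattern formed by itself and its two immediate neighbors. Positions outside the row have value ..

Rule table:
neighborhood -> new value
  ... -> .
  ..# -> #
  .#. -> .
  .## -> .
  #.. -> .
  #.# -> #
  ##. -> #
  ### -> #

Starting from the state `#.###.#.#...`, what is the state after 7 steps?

.#.#........

.#.###.#....
#.#.###.....
.#.#.##.....
#.#.#.#.....
.#.#.#......
#.#.#.......
.#.#........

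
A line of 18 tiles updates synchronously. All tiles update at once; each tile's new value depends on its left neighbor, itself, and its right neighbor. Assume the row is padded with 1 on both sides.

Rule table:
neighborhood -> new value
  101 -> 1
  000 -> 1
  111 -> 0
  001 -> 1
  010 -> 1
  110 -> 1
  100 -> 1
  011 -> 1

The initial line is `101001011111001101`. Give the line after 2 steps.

111111110001111111
000000011111000000

000000011111000000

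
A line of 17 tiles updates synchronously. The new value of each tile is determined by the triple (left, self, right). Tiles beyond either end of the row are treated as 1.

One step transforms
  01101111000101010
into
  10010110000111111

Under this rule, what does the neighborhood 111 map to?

1

At position 5 the neighborhood is 111; the next row has 1 there.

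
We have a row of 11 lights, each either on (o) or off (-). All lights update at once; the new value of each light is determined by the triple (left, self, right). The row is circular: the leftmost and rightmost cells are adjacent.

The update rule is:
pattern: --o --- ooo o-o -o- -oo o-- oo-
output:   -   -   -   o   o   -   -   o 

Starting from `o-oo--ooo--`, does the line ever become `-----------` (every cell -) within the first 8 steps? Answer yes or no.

oo-o----o--
-ooo----o--
---o----o--
---o----o--  (fixed point — unchanged through step 8)
step 8 is ---o----o--, still not uniform -

no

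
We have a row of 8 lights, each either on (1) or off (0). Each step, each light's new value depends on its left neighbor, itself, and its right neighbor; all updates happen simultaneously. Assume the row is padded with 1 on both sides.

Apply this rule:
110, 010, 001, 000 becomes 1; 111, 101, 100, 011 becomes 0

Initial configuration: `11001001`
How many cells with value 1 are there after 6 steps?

01011010
01001010
01011010  (repeats step 1; period 2)
step 6: 01001010
count of 1: 3

3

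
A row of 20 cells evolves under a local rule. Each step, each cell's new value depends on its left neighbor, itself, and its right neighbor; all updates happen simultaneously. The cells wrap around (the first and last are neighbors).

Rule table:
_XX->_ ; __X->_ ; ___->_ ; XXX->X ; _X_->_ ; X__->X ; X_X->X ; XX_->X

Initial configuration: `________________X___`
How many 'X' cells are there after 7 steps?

step 1: _________________X__
step 2: __________________X_
step 3: ___________________X
step 4: X___________________
step 5: _X__________________
step 6: __X_________________
step 7: ___X________________
count of X: 1

1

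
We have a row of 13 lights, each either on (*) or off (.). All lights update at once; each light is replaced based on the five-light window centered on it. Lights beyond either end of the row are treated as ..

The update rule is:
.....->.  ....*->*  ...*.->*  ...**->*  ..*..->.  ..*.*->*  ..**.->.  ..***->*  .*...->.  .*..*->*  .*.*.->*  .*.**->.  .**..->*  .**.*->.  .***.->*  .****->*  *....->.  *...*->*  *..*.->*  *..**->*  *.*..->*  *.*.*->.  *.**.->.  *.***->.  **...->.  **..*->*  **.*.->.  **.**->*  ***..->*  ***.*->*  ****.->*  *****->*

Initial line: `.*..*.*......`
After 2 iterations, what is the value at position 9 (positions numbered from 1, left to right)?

iteration 1: *.*****......
iteration 2: *..****......
position 9 holds .

.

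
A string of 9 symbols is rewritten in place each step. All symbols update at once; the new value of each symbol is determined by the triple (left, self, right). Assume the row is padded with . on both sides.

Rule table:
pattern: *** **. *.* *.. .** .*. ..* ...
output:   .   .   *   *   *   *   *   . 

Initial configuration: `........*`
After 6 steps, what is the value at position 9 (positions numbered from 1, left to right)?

*

.......**
......**.
.....**.*
....**.**
...**.**.
..**.**.*
position 9 holds *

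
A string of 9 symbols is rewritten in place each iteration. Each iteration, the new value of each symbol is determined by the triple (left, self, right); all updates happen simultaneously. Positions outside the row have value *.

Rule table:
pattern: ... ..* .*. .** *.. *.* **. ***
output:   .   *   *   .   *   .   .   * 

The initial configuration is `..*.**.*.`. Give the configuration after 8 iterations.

iteration 1: ***....*.
iteration 2: **.*..**.
iteration 3: *..***...
iteration 4: .**.*.*.*
iteration 5: ....*.*..
iteration 6: *..**.***
iteration 7: .**....**
iteration 8: ...*..*.*

...*..*.*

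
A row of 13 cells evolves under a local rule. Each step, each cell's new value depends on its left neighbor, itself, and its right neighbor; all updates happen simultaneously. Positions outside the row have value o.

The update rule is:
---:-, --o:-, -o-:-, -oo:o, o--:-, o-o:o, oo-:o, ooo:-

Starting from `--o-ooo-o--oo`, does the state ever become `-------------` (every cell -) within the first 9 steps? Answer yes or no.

no

step 1: ---oo-oo---o-
step 2: ---ooooo----o
step 3: ---o---o----o
step 4: ------------o
step 5: ------------o  (fixed point — unchanged through step 9)
step 9 is ------------o, still not uniform -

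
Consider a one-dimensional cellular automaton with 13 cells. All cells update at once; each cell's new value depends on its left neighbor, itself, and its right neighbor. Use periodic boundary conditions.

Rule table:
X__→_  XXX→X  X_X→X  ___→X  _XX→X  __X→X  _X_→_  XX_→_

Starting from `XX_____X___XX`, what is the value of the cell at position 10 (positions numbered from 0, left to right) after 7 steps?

X

step 1: X__XXXX__XXXX
step 2: __XXXX__XXXXX
step 3: _XXXX__XXXXX_
step 4: XXXX__XXXXX__
step 5: XXX__XXXXX__X
step 6: XX__XXXXX__XX
step 7: X__XXXXX__XXX
position 10 holds X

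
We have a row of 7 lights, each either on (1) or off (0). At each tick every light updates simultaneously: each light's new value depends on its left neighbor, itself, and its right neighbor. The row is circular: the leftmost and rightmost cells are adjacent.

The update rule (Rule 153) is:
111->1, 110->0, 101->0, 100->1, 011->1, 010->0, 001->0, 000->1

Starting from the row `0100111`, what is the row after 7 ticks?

tick 1: 0010110
tick 2: 1000101
tick 3: 0110001
tick 4: 0101100
tick 5: 0001011
tick 6: 1100010
tick 7: 1011000

1011000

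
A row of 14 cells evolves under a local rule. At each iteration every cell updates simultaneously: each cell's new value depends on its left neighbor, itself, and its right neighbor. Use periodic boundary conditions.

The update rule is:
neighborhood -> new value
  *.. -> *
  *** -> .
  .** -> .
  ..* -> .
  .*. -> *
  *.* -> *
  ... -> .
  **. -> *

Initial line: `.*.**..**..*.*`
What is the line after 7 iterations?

***.**..**.***
..**.**..**...
...**.**..**..
....**.**..**.
.....**.**..**
*.....**.**..*
**.....**.**..

**.....**.**..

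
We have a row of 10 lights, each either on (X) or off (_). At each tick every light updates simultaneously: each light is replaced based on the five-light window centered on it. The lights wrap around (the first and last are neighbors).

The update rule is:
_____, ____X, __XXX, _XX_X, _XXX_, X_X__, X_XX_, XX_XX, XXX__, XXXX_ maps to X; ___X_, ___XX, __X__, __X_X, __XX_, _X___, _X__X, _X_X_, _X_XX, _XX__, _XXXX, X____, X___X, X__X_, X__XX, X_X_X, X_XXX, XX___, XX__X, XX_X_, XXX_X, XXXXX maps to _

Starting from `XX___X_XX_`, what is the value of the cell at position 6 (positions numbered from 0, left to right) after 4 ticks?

X______XXX
X__XXX_X_X
___XX____X
_______X__
position 6 holds _

_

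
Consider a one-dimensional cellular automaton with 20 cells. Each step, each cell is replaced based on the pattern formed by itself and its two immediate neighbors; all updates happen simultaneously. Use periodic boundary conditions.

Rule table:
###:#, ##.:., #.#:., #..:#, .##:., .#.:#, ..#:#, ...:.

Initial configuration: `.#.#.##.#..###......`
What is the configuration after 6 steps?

#..###...##.###.#.##

##.#....###.#.#.....
...##..#.#..#.##...#
#.#..###.####...#.##
..###.#...##.#.##..#
##.#..##.#...#...###
#..###...##.###.#.##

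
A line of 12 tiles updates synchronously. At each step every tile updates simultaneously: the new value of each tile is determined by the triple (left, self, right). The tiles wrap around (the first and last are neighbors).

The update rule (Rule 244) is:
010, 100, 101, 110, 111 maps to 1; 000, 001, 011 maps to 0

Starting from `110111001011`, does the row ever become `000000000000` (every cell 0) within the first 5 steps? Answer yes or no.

111011101101
111101110110
011110111011
101111011101
110111101110
step 5 is 110111101110, still not uniform 0

no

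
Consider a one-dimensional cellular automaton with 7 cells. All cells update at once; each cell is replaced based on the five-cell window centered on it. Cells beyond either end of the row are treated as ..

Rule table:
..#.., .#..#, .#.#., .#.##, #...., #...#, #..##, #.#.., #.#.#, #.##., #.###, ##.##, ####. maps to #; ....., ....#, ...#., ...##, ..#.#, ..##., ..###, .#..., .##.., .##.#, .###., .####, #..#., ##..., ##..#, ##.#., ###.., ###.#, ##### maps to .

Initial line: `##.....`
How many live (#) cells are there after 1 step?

1

...#...
count of #: 1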